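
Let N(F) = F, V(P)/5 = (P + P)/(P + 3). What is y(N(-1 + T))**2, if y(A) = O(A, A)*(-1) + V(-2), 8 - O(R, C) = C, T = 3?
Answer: 676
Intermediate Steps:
O(R, C) = 8 - C
V(P) = 10*P/(3 + P) (V(P) = 5*((P + P)/(P + 3)) = 5*((2*P)/(3 + P)) = 5*(2*P/(3 + P)) = 10*P/(3 + P))
y(A) = -28 + A (y(A) = (8 - A)*(-1) + 10*(-2)/(3 - 2) = (-8 + A) + 10*(-2)/1 = (-8 + A) + 10*(-2)*1 = (-8 + A) - 20 = -28 + A)
y(N(-1 + T))**2 = (-28 + (-1 + 3))**2 = (-28 + 2)**2 = (-26)**2 = 676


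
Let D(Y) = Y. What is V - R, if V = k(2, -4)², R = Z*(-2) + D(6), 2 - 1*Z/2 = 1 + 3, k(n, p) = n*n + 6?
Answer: 86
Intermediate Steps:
k(n, p) = 6 + n² (k(n, p) = n² + 6 = 6 + n²)
Z = -4 (Z = 4 - 2*(1 + 3) = 4 - 2*4 = 4 - 8 = -4)
R = 14 (R = -4*(-2) + 6 = 8 + 6 = 14)
V = 100 (V = (6 + 2²)² = (6 + 4)² = 10² = 100)
V - R = 100 - 1*14 = 100 - 14 = 86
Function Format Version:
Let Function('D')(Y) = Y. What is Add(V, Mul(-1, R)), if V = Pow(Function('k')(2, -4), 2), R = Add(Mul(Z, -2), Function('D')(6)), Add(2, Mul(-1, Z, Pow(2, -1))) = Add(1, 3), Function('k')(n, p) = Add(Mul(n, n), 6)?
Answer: 86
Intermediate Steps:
Function('k')(n, p) = Add(6, Pow(n, 2)) (Function('k')(n, p) = Add(Pow(n, 2), 6) = Add(6, Pow(n, 2)))
Z = -4 (Z = Add(4, Mul(-2, Add(1, 3))) = Add(4, Mul(-2, 4)) = Add(4, -8) = -4)
R = 14 (R = Add(Mul(-4, -2), 6) = Add(8, 6) = 14)
V = 100 (V = Pow(Add(6, Pow(2, 2)), 2) = Pow(Add(6, 4), 2) = Pow(10, 2) = 100)
Add(V, Mul(-1, R)) = Add(100, Mul(-1, 14)) = Add(100, -14) = 86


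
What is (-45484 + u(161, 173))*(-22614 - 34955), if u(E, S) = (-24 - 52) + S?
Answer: 2612884203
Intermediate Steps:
u(E, S) = -76 + S
(-45484 + u(161, 173))*(-22614 - 34955) = (-45484 + (-76 + 173))*(-22614 - 34955) = (-45484 + 97)*(-57569) = -45387*(-57569) = 2612884203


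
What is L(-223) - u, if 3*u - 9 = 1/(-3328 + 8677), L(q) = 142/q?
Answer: -13014340/3578481 ≈ -3.6368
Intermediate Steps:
u = 48142/16047 (u = 3 + 1/(3*(-3328 + 8677)) = 3 + (⅓)/5349 = 3 + (⅓)*(1/5349) = 3 + 1/16047 = 48142/16047 ≈ 3.0001)
L(-223) - u = 142/(-223) - 1*48142/16047 = 142*(-1/223) - 48142/16047 = -142/223 - 48142/16047 = -13014340/3578481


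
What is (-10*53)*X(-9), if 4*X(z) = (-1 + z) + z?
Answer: 5035/2 ≈ 2517.5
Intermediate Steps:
X(z) = -¼ + z/2 (X(z) = ((-1 + z) + z)/4 = (-1 + 2*z)/4 = -¼ + z/2)
(-10*53)*X(-9) = (-10*53)*(-¼ + (½)*(-9)) = -530*(-¼ - 9/2) = -530*(-19/4) = 5035/2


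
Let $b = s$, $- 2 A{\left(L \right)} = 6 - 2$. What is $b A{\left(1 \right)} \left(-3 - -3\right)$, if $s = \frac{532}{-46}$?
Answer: $0$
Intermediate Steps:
$A{\left(L \right)} = -2$ ($A{\left(L \right)} = - \frac{6 - 2}{2} = \left(- \frac{1}{2}\right) 4 = -2$)
$s = - \frac{266}{23}$ ($s = 532 \left(- \frac{1}{46}\right) = - \frac{266}{23} \approx -11.565$)
$b = - \frac{266}{23} \approx -11.565$
$b A{\left(1 \right)} \left(-3 - -3\right) = - \frac{266 \left(- 2 \left(-3 - -3\right)\right)}{23} = - \frac{266 \left(- 2 \left(-3 + 3\right)\right)}{23} = - \frac{266 \left(\left(-2\right) 0\right)}{23} = \left(- \frac{266}{23}\right) 0 = 0$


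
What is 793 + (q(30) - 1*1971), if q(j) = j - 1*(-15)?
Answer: -1133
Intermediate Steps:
q(j) = 15 + j (q(j) = j + 15 = 15 + j)
793 + (q(30) - 1*1971) = 793 + ((15 + 30) - 1*1971) = 793 + (45 - 1971) = 793 - 1926 = -1133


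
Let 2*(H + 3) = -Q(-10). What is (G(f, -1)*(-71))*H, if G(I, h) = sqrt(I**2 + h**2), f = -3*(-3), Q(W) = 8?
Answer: 497*sqrt(82) ≈ 4500.5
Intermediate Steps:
f = 9
H = -7 (H = -3 + (-1*8)/2 = -3 + (1/2)*(-8) = -3 - 4 = -7)
(G(f, -1)*(-71))*H = (sqrt(9**2 + (-1)**2)*(-71))*(-7) = (sqrt(81 + 1)*(-71))*(-7) = (sqrt(82)*(-71))*(-7) = -71*sqrt(82)*(-7) = 497*sqrt(82)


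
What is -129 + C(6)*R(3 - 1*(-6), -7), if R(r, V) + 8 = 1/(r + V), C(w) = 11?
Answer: -423/2 ≈ -211.50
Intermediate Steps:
R(r, V) = -8 + 1/(V + r) (R(r, V) = -8 + 1/(r + V) = -8 + 1/(V + r))
-129 + C(6)*R(3 - 1*(-6), -7) = -129 + 11*((1 - 8*(-7) - 8*(3 - 1*(-6)))/(-7 + (3 - 1*(-6)))) = -129 + 11*((1 + 56 - 8*(3 + 6))/(-7 + (3 + 6))) = -129 + 11*((1 + 56 - 8*9)/(-7 + 9)) = -129 + 11*((1 + 56 - 72)/2) = -129 + 11*((½)*(-15)) = -129 + 11*(-15/2) = -129 - 165/2 = -423/2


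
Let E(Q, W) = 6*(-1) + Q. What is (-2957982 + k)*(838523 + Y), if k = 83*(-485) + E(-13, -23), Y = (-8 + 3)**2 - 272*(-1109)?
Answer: -3418599498176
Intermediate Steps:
E(Q, W) = -6 + Q
Y = 301673 (Y = (-5)**2 + 301648 = 25 + 301648 = 301673)
k = -40274 (k = 83*(-485) + (-6 - 13) = -40255 - 19 = -40274)
(-2957982 + k)*(838523 + Y) = (-2957982 - 40274)*(838523 + 301673) = -2998256*1140196 = -3418599498176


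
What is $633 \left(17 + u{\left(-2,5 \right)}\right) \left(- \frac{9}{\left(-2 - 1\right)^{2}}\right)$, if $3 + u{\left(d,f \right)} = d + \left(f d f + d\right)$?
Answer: $25320$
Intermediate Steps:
$u{\left(d,f \right)} = -3 + 2 d + d f^{2}$ ($u{\left(d,f \right)} = -3 + \left(d + \left(f d f + d\right)\right) = -3 + \left(d + \left(d f f + d\right)\right) = -3 + \left(d + \left(d f^{2} + d\right)\right) = -3 + \left(d + \left(d + d f^{2}\right)\right) = -3 + \left(2 d + d f^{2}\right) = -3 + 2 d + d f^{2}$)
$633 \left(17 + u{\left(-2,5 \right)}\right) \left(- \frac{9}{\left(-2 - 1\right)^{2}}\right) = 633 \left(17 - \left(7 + 50\right)\right) \left(- \frac{9}{\left(-2 - 1\right)^{2}}\right) = 633 \left(17 - 57\right) \left(- \frac{9}{\left(-3\right)^{2}}\right) = 633 \left(17 - 57\right) \left(- \frac{9}{9}\right) = 633 \left(17 - 57\right) \left(\left(-9\right) \frac{1}{9}\right) = 633 \left(\left(-40\right) \left(-1\right)\right) = 633 \cdot 40 = 25320$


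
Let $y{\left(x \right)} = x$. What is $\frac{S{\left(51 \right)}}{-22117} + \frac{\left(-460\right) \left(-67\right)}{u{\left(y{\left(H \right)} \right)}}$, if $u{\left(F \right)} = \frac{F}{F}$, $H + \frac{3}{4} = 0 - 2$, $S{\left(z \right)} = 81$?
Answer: $\frac{681645859}{22117} \approx 30820.0$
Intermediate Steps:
$H = - \frac{11}{4}$ ($H = - \frac{3}{4} + \left(0 - 2\right) = - \frac{3}{4} - 2 = - \frac{11}{4} \approx -2.75$)
$u{\left(F \right)} = 1$
$\frac{S{\left(51 \right)}}{-22117} + \frac{\left(-460\right) \left(-67\right)}{u{\left(y{\left(H \right)} \right)}} = \frac{81}{-22117} + \frac{\left(-460\right) \left(-67\right)}{1} = 81 \left(- \frac{1}{22117}\right) + 30820 \cdot 1 = - \frac{81}{22117} + 30820 = \frac{681645859}{22117}$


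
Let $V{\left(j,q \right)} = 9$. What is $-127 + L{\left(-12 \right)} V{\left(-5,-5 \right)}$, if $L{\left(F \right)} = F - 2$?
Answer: $-253$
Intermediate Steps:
$L{\left(F \right)} = -2 + F$
$-127 + L{\left(-12 \right)} V{\left(-5,-5 \right)} = -127 + \left(-2 - 12\right) 9 = -127 - 126 = -253$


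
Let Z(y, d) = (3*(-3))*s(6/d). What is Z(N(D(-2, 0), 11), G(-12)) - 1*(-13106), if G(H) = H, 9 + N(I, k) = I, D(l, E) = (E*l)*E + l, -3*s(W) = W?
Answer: 26209/2 ≈ 13105.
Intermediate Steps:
s(W) = -W/3
D(l, E) = l + l*E**2 (D(l, E) = l*E**2 + l = l + l*E**2)
N(I, k) = -9 + I
Z(y, d) = 18/d (Z(y, d) = (3*(-3))*(-2/d) = -(-18)/d = 18/d)
Z(N(D(-2, 0), 11), G(-12)) - 1*(-13106) = 18/(-12) - 1*(-13106) = 18*(-1/12) + 13106 = -3/2 + 13106 = 26209/2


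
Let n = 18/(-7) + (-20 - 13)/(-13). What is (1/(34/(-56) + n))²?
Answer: 132496/54289 ≈ 2.4406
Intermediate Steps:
n = -3/91 (n = 18*(-⅐) - 33*(-1/13) = -18/7 + 33/13 = -3/91 ≈ -0.032967)
(1/(34/(-56) + n))² = (1/(34/(-56) - 3/91))² = (1/(34*(-1/56) - 3/91))² = (1/(-17/28 - 3/91))² = (1/(-233/364))² = (-364/233)² = 132496/54289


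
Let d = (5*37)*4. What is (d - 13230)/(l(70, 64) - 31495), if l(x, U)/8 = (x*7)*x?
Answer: -2498/48581 ≈ -0.051419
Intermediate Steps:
l(x, U) = 56*x² (l(x, U) = 8*((x*7)*x) = 8*((7*x)*x) = 8*(7*x²) = 56*x²)
d = 740 (d = 185*4 = 740)
(d - 13230)/(l(70, 64) - 31495) = (740 - 13230)/(56*70² - 31495) = -12490/(56*4900 - 31495) = -12490/(274400 - 31495) = -12490/242905 = -12490*1/242905 = -2498/48581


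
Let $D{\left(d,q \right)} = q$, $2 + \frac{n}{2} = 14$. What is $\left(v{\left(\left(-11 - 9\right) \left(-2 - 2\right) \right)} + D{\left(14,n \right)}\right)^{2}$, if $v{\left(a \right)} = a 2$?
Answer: $33856$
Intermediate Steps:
$v{\left(a \right)} = 2 a$
$n = 24$ ($n = -4 + 2 \cdot 14 = -4 + 28 = 24$)
$\left(v{\left(\left(-11 - 9\right) \left(-2 - 2\right) \right)} + D{\left(14,n \right)}\right)^{2} = \left(2 \left(-11 - 9\right) \left(-2 - 2\right) + 24\right)^{2} = \left(2 \left(- 20 \left(-2 - 2\right)\right) + 24\right)^{2} = \left(2 \left(\left(-20\right) \left(-4\right)\right) + 24\right)^{2} = \left(2 \cdot 80 + 24\right)^{2} = \left(160 + 24\right)^{2} = 184^{2} = 33856$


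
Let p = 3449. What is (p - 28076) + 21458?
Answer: -3169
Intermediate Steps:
(p - 28076) + 21458 = (3449 - 28076) + 21458 = -24627 + 21458 = -3169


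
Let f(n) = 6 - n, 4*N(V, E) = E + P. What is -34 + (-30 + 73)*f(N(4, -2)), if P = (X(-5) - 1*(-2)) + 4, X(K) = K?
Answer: 939/4 ≈ 234.75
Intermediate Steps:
P = 1 (P = (-5 - 1*(-2)) + 4 = (-5 + 2) + 4 = -3 + 4 = 1)
N(V, E) = ¼ + E/4 (N(V, E) = (E + 1)/4 = (1 + E)/4 = ¼ + E/4)
-34 + (-30 + 73)*f(N(4, -2)) = -34 + (-30 + 73)*(6 - (¼ + (¼)*(-2))) = -34 + 43*(6 - (¼ - ½)) = -34 + 43*(6 - 1*(-¼)) = -34 + 43*(6 + ¼) = -34 + 43*(25/4) = -34 + 1075/4 = 939/4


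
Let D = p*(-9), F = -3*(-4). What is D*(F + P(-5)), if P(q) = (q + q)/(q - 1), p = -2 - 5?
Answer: 861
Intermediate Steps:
F = 12
p = -7
P(q) = 2*q/(-1 + q) (P(q) = (2*q)/(-1 + q) = 2*q/(-1 + q))
D = 63 (D = -7*(-9) = 63)
D*(F + P(-5)) = 63*(12 + 2*(-5)/(-1 - 5)) = 63*(12 + 2*(-5)/(-6)) = 63*(12 + 2*(-5)*(-⅙)) = 63*(12 + 5/3) = 63*(41/3) = 861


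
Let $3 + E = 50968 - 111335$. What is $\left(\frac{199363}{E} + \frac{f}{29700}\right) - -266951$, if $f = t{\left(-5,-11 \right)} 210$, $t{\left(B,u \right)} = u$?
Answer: $\frac{72520325152}{271665} \approx 2.6695 \cdot 10^{5}$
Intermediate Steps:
$E = -60370$ ($E = -3 + \left(50968 - 111335\right) = -3 - 60367 = -60370$)
$f = -2310$ ($f = \left(-11\right) 210 = -2310$)
$\left(\frac{199363}{E} + \frac{f}{29700}\right) - -266951 = \left(\frac{199363}{-60370} - \frac{2310}{29700}\right) - -266951 = \left(199363 \left(- \frac{1}{60370}\right) - \frac{7}{90}\right) + 266951 = \left(- \frac{199363}{60370} - \frac{7}{90}\right) + 266951 = - \frac{918263}{271665} + 266951 = \frac{72520325152}{271665}$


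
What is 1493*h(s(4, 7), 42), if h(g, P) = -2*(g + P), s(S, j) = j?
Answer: -146314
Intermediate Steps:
h(g, P) = -2*P - 2*g (h(g, P) = -2*(P + g) = -2*P - 2*g)
1493*h(s(4, 7), 42) = 1493*(-2*42 - 2*7) = 1493*(-84 - 14) = 1493*(-98) = -146314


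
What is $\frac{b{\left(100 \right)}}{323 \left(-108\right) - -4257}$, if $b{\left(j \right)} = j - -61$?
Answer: $- \frac{161}{30627} \approx -0.0052568$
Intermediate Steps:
$b{\left(j \right)} = 61 + j$ ($b{\left(j \right)} = j + 61 = 61 + j$)
$\frac{b{\left(100 \right)}}{323 \left(-108\right) - -4257} = \frac{61 + 100}{323 \left(-108\right) - -4257} = \frac{161}{-34884 + 4257} = \frac{161}{-30627} = 161 \left(- \frac{1}{30627}\right) = - \frac{161}{30627}$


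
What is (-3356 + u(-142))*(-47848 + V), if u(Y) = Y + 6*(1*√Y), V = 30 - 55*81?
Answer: 182850954 - 313638*I*√142 ≈ 1.8285e+8 - 3.7374e+6*I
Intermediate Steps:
V = -4425 (V = 30 - 4455 = -4425)
u(Y) = Y + 6*√Y
(-3356 + u(-142))*(-47848 + V) = (-3356 + (-142 + 6*√(-142)))*(-47848 - 4425) = (-3356 + (-142 + 6*(I*√142)))*(-52273) = (-3356 + (-142 + 6*I*√142))*(-52273) = (-3498 + 6*I*√142)*(-52273) = 182850954 - 313638*I*√142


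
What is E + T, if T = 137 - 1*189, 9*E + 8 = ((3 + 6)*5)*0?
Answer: -476/9 ≈ -52.889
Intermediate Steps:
E = -8/9 (E = -8/9 + (((3 + 6)*5)*0)/9 = -8/9 + ((9*5)*0)/9 = -8/9 + (45*0)/9 = -8/9 + (⅑)*0 = -8/9 + 0 = -8/9 ≈ -0.88889)
T = -52 (T = 137 - 189 = -52)
E + T = -8/9 - 52 = -476/9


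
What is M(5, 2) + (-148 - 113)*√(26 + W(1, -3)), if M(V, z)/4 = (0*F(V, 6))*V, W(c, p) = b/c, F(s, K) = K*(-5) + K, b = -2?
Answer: -522*√6 ≈ -1278.6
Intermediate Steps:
F(s, K) = -4*K (F(s, K) = -5*K + K = -4*K)
W(c, p) = -2/c
M(V, z) = 0 (M(V, z) = 4*((0*(-4*6))*V) = 4*((0*(-24))*V) = 4*(0*V) = 4*0 = 0)
M(5, 2) + (-148 - 113)*√(26 + W(1, -3)) = 0 + (-148 - 113)*√(26 - 2/1) = 0 - 261*√(26 - 2*1) = 0 - 261*√(26 - 2) = 0 - 522*√6 = -522*√6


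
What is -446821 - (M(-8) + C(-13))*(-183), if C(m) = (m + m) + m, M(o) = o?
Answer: -455422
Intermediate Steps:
C(m) = 3*m (C(m) = 2*m + m = 3*m)
-446821 - (M(-8) + C(-13))*(-183) = -446821 - (-8 + 3*(-13))*(-183) = -446821 - (-8 - 39)*(-183) = -446821 - (-47)*(-183) = -446821 - 1*8601 = -446821 - 8601 = -455422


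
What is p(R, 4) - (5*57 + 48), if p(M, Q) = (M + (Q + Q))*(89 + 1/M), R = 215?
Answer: 4195733/215 ≈ 19515.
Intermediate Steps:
p(M, Q) = (89 + 1/M)*(M + 2*Q) (p(M, Q) = (M + 2*Q)*(89 + 1/M) = (89 + 1/M)*(M + 2*Q))
p(R, 4) - (5*57 + 48) = (1 + 89*215 + 178*4 + 2*4/215) - (5*57 + 48) = (1 + 19135 + 712 + 2*4*(1/215)) - (285 + 48) = (1 + 19135 + 712 + 8/215) - 1*333 = 4267328/215 - 333 = 4195733/215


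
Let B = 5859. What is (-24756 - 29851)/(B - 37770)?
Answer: 54607/31911 ≈ 1.7112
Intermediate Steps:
(-24756 - 29851)/(B - 37770) = (-24756 - 29851)/(5859 - 37770) = -54607/(-31911) = -54607*(-1/31911) = 54607/31911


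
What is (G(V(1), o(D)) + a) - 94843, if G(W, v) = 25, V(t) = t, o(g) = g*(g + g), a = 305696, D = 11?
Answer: 210878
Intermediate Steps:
o(g) = 2*g² (o(g) = g*(2*g) = 2*g²)
(G(V(1), o(D)) + a) - 94843 = (25 + 305696) - 94843 = 305721 - 94843 = 210878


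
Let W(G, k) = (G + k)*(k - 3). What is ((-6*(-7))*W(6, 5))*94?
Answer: 86856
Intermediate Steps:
W(G, k) = (-3 + k)*(G + k) (W(G, k) = (G + k)*(-3 + k) = (-3 + k)*(G + k))
((-6*(-7))*W(6, 5))*94 = ((-6*(-7))*(5² - 3*6 - 3*5 + 6*5))*94 = (42*(25 - 18 - 15 + 30))*94 = (42*22)*94 = 924*94 = 86856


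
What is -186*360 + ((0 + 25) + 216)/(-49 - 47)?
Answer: -6428401/96 ≈ -66963.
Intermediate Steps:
-186*360 + ((0 + 25) + 216)/(-49 - 47) = -66960 + (25 + 216)/(-96) = -66960 + 241*(-1/96) = -66960 - 241/96 = -6428401/96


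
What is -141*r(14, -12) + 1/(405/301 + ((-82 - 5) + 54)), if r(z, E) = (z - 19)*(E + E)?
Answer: -161214061/9528 ≈ -16920.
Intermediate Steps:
r(z, E) = 2*E*(-19 + z) (r(z, E) = (-19 + z)*(2*E) = 2*E*(-19 + z))
-141*r(14, -12) + 1/(405/301 + ((-82 - 5) + 54)) = -282*(-12)*(-19 + 14) + 1/(405/301 + ((-82 - 5) + 54)) = -282*(-12)*(-5) + 1/(405*(1/301) + (-87 + 54)) = -141*120 + 1/(405/301 - 33) = -16920 + 1/(-9528/301) = -16920 - 301/9528 = -161214061/9528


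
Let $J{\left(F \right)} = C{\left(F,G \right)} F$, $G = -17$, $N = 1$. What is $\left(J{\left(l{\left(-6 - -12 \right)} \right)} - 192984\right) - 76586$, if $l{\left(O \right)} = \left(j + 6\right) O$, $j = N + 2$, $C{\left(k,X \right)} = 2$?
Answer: $-269462$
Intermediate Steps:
$j = 3$ ($j = 1 + 2 = 3$)
$l{\left(O \right)} = 9 O$ ($l{\left(O \right)} = \left(3 + 6\right) O = 9 O$)
$J{\left(F \right)} = 2 F$
$\left(J{\left(l{\left(-6 - -12 \right)} \right)} - 192984\right) - 76586 = \left(2 \cdot 9 \left(-6 - -12\right) - 192984\right) - 76586 = \left(2 \cdot 9 \left(-6 + 12\right) - 192984\right) - 76586 = \left(2 \cdot 9 \cdot 6 - 192984\right) - 76586 = \left(2 \cdot 54 - 192984\right) - 76586 = \left(108 - 192984\right) - 76586 = -192876 - 76586 = -269462$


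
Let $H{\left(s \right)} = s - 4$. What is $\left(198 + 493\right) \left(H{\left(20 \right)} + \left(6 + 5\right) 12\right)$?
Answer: $102268$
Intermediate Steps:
$H{\left(s \right)} = -4 + s$
$\left(198 + 493\right) \left(H{\left(20 \right)} + \left(6 + 5\right) 12\right) = \left(198 + 493\right) \left(\left(-4 + 20\right) + \left(6 + 5\right) 12\right) = 691 \left(16 + 11 \cdot 12\right) = 691 \left(16 + 132\right) = 691 \cdot 148 = 102268$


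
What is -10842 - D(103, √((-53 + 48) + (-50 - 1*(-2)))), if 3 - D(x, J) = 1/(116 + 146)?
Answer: -2841389/262 ≈ -10845.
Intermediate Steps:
D(x, J) = 785/262 (D(x, J) = 3 - 1/(116 + 146) = 3 - 1/262 = 785/262)
-10842 - D(103, √((-53 + 48) + (-50 - 1*(-2)))) = -10842 - 1*785/262 = -10842 - 785/262 = -2841389/262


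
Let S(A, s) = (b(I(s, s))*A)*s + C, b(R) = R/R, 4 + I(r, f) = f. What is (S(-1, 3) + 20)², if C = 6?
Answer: 529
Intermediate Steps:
I(r, f) = -4 + f
b(R) = 1
S(A, s) = 6 + A*s (S(A, s) = (1*A)*s + 6 = A*s + 6 = 6 + A*s)
(S(-1, 3) + 20)² = ((6 - 1*3) + 20)² = ((6 - 3) + 20)² = (3 + 20)² = 23² = 529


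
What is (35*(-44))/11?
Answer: -140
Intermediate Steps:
(35*(-44))/11 = -1540*1/11 = -140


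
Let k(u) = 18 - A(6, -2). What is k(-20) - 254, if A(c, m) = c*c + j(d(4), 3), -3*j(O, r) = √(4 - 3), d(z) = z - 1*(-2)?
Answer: -815/3 ≈ -271.67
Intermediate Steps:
d(z) = 2 + z (d(z) = z + 2 = 2 + z)
j(O, r) = -⅓ (j(O, r) = -√(4 - 3)/3 = -√1/3 = -⅓*1 = -⅓)
A(c, m) = -⅓ + c² (A(c, m) = c*c - ⅓ = c² - ⅓ = -⅓ + c²)
k(u) = -53/3 (k(u) = 18 - (-⅓ + 6²) = 18 - (-⅓ + 36) = 18 - 1*107/3 = 18 - 107/3 = -53/3)
k(-20) - 254 = -53/3 - 254 = -815/3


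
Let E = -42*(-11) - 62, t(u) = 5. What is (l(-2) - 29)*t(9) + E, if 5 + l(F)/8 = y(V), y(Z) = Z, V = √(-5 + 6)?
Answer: 95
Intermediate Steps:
V = 1 (V = √1 = 1)
l(F) = -32 (l(F) = -40 + 8*1 = -40 + 8 = -32)
E = 400 (E = 462 - 62 = 400)
(l(-2) - 29)*t(9) + E = (-32 - 29)*5 + 400 = -61*5 + 400 = -305 + 400 = 95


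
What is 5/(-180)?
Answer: -1/36 ≈ -0.027778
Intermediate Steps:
5/(-180) = 5*(-1/180) = -1/36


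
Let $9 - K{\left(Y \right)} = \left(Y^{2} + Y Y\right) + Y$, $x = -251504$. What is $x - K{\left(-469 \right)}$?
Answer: $187940$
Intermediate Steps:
$K{\left(Y \right)} = 9 - Y - 2 Y^{2}$ ($K{\left(Y \right)} = 9 - \left(\left(Y^{2} + Y Y\right) + Y\right) = 9 - \left(\left(Y^{2} + Y^{2}\right) + Y\right) = 9 - \left(2 Y^{2} + Y\right) = 9 - \left(Y + 2 Y^{2}\right) = 9 - Y - 2 Y^{2}$)
$x - K{\left(-469 \right)} = -251504 - \left(9 - -469 - 2 \left(-469\right)^{2}\right) = -251504 - \left(9 + 469 - 439922\right) = -251504 - -439444 = -251504 + 439444 = 187940$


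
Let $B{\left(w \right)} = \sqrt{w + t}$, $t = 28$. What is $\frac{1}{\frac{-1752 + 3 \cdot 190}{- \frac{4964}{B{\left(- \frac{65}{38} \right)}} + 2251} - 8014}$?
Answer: $- \frac{4133116741979}{33125460417540872} + \frac{2200293 \sqrt{4218}}{33125460417540872} \approx -0.00012477$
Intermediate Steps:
$B{\left(w \right)} = \sqrt{28 + w}$ ($B{\left(w \right)} = \sqrt{w + 28} = \sqrt{28 + w}$)
$\frac{1}{\frac{-1752 + 3 \cdot 190}{- \frac{4964}{B{\left(- \frac{65}{38} \right)}} + 2251} - 8014} = \frac{1}{\frac{-1752 + 3 \cdot 190}{- \frac{4964}{\sqrt{28 - \frac{65}{38}}} + 2251} - 8014} = \frac{1}{\frac{-1752 + 570}{- \frac{4964}{\sqrt{28 - \frac{65}{38}}} + 2251} - 8014} = \frac{1}{- \frac{1182}{- \frac{4964}{\sqrt{28 - \frac{65}{38}}} + 2251} - 8014} = \frac{1}{- \frac{1182}{- \frac{4964}{\sqrt{\frac{999}{38}}} + 2251} - 8014} = \frac{1}{- \frac{1182}{- \frac{4964}{\frac{3}{38} \sqrt{4218}} + 2251} - 8014} = \frac{1}{- \frac{1182}{- 4964 \frac{\sqrt{4218}}{333} + 2251} - 8014} = \frac{1}{- \frac{1182}{- \frac{4964 \sqrt{4218}}{333} + 2251} - 8014} = \frac{1}{- \frac{1182}{2251 - \frac{4964 \sqrt{4218}}{333}} - 8014} = \frac{1}{-8014 - \frac{1182}{2251 - \frac{4964 \sqrt{4218}}{333}}}$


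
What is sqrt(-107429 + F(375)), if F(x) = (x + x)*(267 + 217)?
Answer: sqrt(255571) ≈ 505.54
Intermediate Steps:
F(x) = 968*x (F(x) = (2*x)*484 = 968*x)
sqrt(-107429 + F(375)) = sqrt(-107429 + 968*375) = sqrt(-107429 + 363000) = sqrt(255571)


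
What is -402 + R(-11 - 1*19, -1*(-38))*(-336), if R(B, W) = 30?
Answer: -10482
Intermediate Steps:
-402 + R(-11 - 1*19, -1*(-38))*(-336) = -402 + 30*(-336) = -402 - 10080 = -10482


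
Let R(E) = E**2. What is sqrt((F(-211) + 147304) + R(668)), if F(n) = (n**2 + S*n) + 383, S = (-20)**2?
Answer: 4*sqrt(34627) ≈ 744.33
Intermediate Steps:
S = 400
F(n) = 383 + n**2 + 400*n (F(n) = (n**2 + 400*n) + 383 = 383 + n**2 + 400*n)
sqrt((F(-211) + 147304) + R(668)) = sqrt(((383 + (-211)**2 + 400*(-211)) + 147304) + 668**2) = sqrt(((383 + 44521 - 84400) + 147304) + 446224) = sqrt((-39496 + 147304) + 446224) = sqrt(107808 + 446224) = sqrt(554032) = 4*sqrt(34627)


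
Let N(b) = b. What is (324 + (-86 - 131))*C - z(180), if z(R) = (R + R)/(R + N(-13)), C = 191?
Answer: 3412619/167 ≈ 20435.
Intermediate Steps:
z(R) = 2*R/(-13 + R) (z(R) = (R + R)/(R - 13) = (2*R)/(-13 + R) = 2*R/(-13 + R))
(324 + (-86 - 131))*C - z(180) = (324 + (-86 - 131))*191 - 2*180/(-13 + 180) = (324 - 217)*191 - 2*180/167 = 107*191 - 2*180/167 = 20437 - 1*360/167 = 20437 - 360/167 = 3412619/167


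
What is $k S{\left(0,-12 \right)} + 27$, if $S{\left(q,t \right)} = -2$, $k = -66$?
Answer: $159$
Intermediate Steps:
$k S{\left(0,-12 \right)} + 27 = \left(-66\right) \left(-2\right) + 27 = 132 + 27 = 159$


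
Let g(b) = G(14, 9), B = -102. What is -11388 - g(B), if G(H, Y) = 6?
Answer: -11394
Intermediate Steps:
g(b) = 6
-11388 - g(B) = -11388 - 1*6 = -11388 - 6 = -11394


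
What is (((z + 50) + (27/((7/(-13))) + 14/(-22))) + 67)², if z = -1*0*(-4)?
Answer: 25999801/5929 ≈ 4385.2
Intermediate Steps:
z = 0 (z = 0*(-4) = 0)
(((z + 50) + (27/((7/(-13))) + 14/(-22))) + 67)² = (((0 + 50) + (27/((7/(-13))) + 14/(-22))) + 67)² = ((50 + (27/((7*(-1/13))) + 14*(-1/22))) + 67)² = ((50 + (27/(-7/13) - 7/11)) + 67)² = ((50 + (27*(-13/7) - 7/11)) + 67)² = ((50 + (-351/7 - 7/11)) + 67)² = ((50 - 3910/77) + 67)² = (-60/77 + 67)² = (5099/77)² = 25999801/5929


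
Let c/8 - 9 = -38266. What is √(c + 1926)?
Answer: I*√304130 ≈ 551.48*I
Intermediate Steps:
c = -306056 (c = 72 + 8*(-38266) = 72 - 306128 = -306056)
√(c + 1926) = √(-306056 + 1926) = √(-304130) = I*√304130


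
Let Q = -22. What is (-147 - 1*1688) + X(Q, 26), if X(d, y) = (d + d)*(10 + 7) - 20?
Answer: -2603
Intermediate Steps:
X(d, y) = -20 + 34*d (X(d, y) = (2*d)*17 - 20 = 34*d - 20 = -20 + 34*d)
(-147 - 1*1688) + X(Q, 26) = (-147 - 1*1688) + (-20 + 34*(-22)) = (-147 - 1688) + (-20 - 748) = -1835 - 768 = -2603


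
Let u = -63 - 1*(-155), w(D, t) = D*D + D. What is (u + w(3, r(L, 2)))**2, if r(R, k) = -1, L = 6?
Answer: 10816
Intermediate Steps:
w(D, t) = D + D**2 (w(D, t) = D**2 + D = D + D**2)
u = 92 (u = -63 + 155 = 92)
(u + w(3, r(L, 2)))**2 = (92 + 3*(1 + 3))**2 = (92 + 3*4)**2 = (92 + 12)**2 = 104**2 = 10816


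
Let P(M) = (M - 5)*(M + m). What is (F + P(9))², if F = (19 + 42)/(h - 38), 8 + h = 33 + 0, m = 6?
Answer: 516961/169 ≈ 3058.9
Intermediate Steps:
h = 25 (h = -8 + (33 + 0) = -8 + 33 = 25)
P(M) = (-5 + M)*(6 + M) (P(M) = (M - 5)*(M + 6) = (-5 + M)*(6 + M))
F = -61/13 (F = (19 + 42)/(25 - 38) = 61/(-13) = 61*(-1/13) = -61/13 ≈ -4.6923)
(F + P(9))² = (-61/13 + (-30 + 9 + 9²))² = (-61/13 + (-30 + 9 + 81))² = (-61/13 + 60)² = (719/13)² = 516961/169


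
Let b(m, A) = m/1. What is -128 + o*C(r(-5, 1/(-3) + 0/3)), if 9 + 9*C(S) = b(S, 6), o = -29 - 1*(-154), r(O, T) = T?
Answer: -6956/27 ≈ -257.63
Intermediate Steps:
b(m, A) = m (b(m, A) = m*1 = m)
o = 125 (o = -29 + 154 = 125)
C(S) = -1 + S/9
-128 + o*C(r(-5, 1/(-3) + 0/3)) = -128 + 125*(-1 + (1/(-3) + 0/3)/9) = -128 + 125*(-1 + (1*(-1/3) + 0*(1/3))/9) = -128 + 125*(-1 + (-1/3 + 0)/9) = -128 + 125*(-1 + (1/9)*(-1/3)) = -128 + 125*(-1 - 1/27) = -128 + 125*(-28/27) = -128 - 3500/27 = -6956/27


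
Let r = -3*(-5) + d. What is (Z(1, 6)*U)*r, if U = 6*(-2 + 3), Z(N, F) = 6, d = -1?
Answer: 504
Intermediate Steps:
U = 6 (U = 6*1 = 6)
r = 14 (r = -3*(-5) - 1 = 15 - 1 = 14)
(Z(1, 6)*U)*r = (6*6)*14 = 36*14 = 504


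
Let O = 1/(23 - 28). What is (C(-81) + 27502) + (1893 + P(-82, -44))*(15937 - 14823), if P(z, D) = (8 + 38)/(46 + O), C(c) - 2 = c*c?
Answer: 490972763/229 ≈ 2.1440e+6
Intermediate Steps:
O = -⅕ (O = 1/(-5) = -⅕ ≈ -0.20000)
C(c) = 2 + c² (C(c) = 2 + c*c = 2 + c²)
P(z, D) = 230/229 (P(z, D) = (8 + 38)/(46 - ⅕) = 46/(229/5) = 46*(5/229) = 230/229)
(C(-81) + 27502) + (1893 + P(-82, -44))*(15937 - 14823) = ((2 + (-81)²) + 27502) + (1893 + 230/229)*(15937 - 14823) = ((2 + 6561) + 27502) + (433727/229)*1114 = (6563 + 27502) + 483171878/229 = 34065 + 483171878/229 = 490972763/229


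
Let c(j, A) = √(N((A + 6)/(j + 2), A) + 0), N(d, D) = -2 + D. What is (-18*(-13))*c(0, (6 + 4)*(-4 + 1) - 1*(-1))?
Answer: 234*I*√31 ≈ 1302.9*I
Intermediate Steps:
c(j, A) = √(-2 + A) (c(j, A) = √((-2 + A) + 0) = √(-2 + A))
(-18*(-13))*c(0, (6 + 4)*(-4 + 1) - 1*(-1)) = (-18*(-13))*√(-2 + ((6 + 4)*(-4 + 1) - 1*(-1))) = 234*√(-2 + (10*(-3) + 1)) = 234*√(-2 + (-30 + 1)) = 234*√(-2 - 29) = 234*√(-31) = 234*(I*√31) = 234*I*√31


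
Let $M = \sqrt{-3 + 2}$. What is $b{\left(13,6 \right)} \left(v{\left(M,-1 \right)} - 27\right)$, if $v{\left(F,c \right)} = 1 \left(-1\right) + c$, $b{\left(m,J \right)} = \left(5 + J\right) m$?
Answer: $-4147$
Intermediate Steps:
$b{\left(m,J \right)} = m \left(5 + J\right)$
$M = i$ ($M = \sqrt{-1} = i \approx 1.0 i$)
$v{\left(F,c \right)} = -1 + c$
$b{\left(13,6 \right)} \left(v{\left(M,-1 \right)} - 27\right) = 13 \left(5 + 6\right) \left(\left(-1 - 1\right) - 27\right) = 13 \cdot 11 \left(-2 - 27\right) = 143 \left(-29\right) = -4147$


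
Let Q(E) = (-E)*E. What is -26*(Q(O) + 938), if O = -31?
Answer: 598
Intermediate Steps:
Q(E) = -E²
-26*(Q(O) + 938) = -26*(-1*(-31)² + 938) = -26*(-1*961 + 938) = -26*(-961 + 938) = -26*(-23) = 598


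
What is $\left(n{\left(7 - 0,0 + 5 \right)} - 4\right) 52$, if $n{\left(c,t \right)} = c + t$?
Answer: $416$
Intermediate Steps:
$\left(n{\left(7 - 0,0 + 5 \right)} - 4\right) 52 = \left(\left(\left(7 - 0\right) + \left(0 + 5\right)\right) - 4\right) 52 = \left(\left(\left(7 + 0\right) + 5\right) - 4\right) 52 = \left(\left(7 + 5\right) - 4\right) 52 = \left(12 - 4\right) 52 = 8 \cdot 52 = 416$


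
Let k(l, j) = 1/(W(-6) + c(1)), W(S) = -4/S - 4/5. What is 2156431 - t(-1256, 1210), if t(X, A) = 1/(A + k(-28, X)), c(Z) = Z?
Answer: 33953006082/15745 ≈ 2.1564e+6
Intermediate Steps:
W(S) = -⅘ - 4/S (W(S) = -4/S - 4*⅕ = -4/S - ⅘ = -⅘ - 4/S)
k(l, j) = 15/13 (k(l, j) = 1/((-⅘ - 4/(-6)) + 1) = 1/((-⅘ - 4*(-⅙)) + 1) = 1/((-⅘ + ⅔) + 1) = 1/(-2/15 + 1) = 1/(13/15) = 15/13)
t(X, A) = 1/(15/13 + A) (t(X, A) = 1/(A + 15/13) = 1/(15/13 + A))
2156431 - t(-1256, 1210) = 2156431 - 13/(15 + 13*1210) = 2156431 - 13/(15 + 15730) = 2156431 - 13/15745 = 33953006082/15745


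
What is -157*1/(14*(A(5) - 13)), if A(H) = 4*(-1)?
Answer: 157/238 ≈ 0.65966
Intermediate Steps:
A(H) = -4
-157*1/(14*(A(5) - 13)) = -157*1/(14*(-4 - 13)) = -157/(14*(-17)) = -157/(-238) = -157*(-1/238) = 157/238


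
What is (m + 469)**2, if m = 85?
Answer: 306916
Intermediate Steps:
(m + 469)**2 = (85 + 469)**2 = 554**2 = 306916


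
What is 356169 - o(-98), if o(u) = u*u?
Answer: 346565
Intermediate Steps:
o(u) = u²
356169 - o(-98) = 356169 - 1*(-98)² = 356169 - 1*9604 = 356169 - 9604 = 346565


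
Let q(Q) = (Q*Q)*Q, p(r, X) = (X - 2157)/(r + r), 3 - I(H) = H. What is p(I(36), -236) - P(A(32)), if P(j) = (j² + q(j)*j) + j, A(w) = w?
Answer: -69273319/66 ≈ -1.0496e+6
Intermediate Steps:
I(H) = 3 - H
p(r, X) = (-2157 + X)/(2*r) (p(r, X) = (-2157 + X)/((2*r)) = (-2157 + X)*(1/(2*r)) = (-2157 + X)/(2*r))
q(Q) = Q³ (q(Q) = Q²*Q = Q³)
P(j) = j + j² + j⁴ (P(j) = (j² + j³*j) + j = (j² + j⁴) + j = j + j² + j⁴)
p(I(36), -236) - P(A(32)) = (-2157 - 236)/(2*(3 - 1*36)) - 32*(1 + 32 + 32³) = (½)*(-2393)/(3 - 36) - 32*(1 + 32 + 32768) = (½)*(-2393)/(-33) - 32*32801 = (½)*(-1/33)*(-2393) - 1*1049632 = 2393/66 - 1049632 = -69273319/66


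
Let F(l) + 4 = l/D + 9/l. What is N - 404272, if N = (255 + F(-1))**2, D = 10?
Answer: -34575639/100 ≈ -3.4576e+5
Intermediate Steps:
F(l) = -4 + 9/l + l/10 (F(l) = -4 + (l/10 + 9/l) = -4 + (9/l + l/10) = -4 + 9/l + l/10)
N = 5851561/100 (N = (255 + (-4 + 9/(-1) + (1/10)*(-1)))**2 = (255 + (-4 + 9*(-1) - 1/10))**2 = (255 + (-4 - 9 - 1/10))**2 = (255 - 131/10)**2 = (2419/10)**2 = 5851561/100 ≈ 58516.)
N - 404272 = 5851561/100 - 404272 = -34575639/100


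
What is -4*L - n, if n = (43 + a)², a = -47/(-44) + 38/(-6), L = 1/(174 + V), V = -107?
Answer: -1662363883/1167408 ≈ -1424.0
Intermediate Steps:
L = 1/67 (L = 1/(174 - 107) = 1/67 ≈ 0.014925)
a = -695/132 (a = -47*(-1/44) + 38*(-⅙) = 47/44 - 19/3 = -695/132 ≈ -5.2652)
n = 24810361/17424 (n = (43 - 695/132)² = (4981/132)² = 24810361/17424 ≈ 1423.9)
-4*L - n = -4*1/67 - 1*24810361/17424 = -4/67 - 24810361/17424 = -1662363883/1167408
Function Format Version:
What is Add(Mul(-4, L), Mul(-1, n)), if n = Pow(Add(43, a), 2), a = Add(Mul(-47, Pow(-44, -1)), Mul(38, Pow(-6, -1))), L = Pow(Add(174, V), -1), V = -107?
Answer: Rational(-1662363883, 1167408) ≈ -1424.0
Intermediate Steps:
L = Rational(1, 67) (L = Pow(Add(174, -107), -1) = Pow(67, -1) = Rational(1, 67) ≈ 0.014925)
a = Rational(-695, 132) (a = Add(Mul(-47, Rational(-1, 44)), Mul(38, Rational(-1, 6))) = Add(Rational(47, 44), Rational(-19, 3)) = Rational(-695, 132) ≈ -5.2652)
n = Rational(24810361, 17424) (n = Pow(Add(43, Rational(-695, 132)), 2) = Pow(Rational(4981, 132), 2) = Rational(24810361, 17424) ≈ 1423.9)
Add(Mul(-4, L), Mul(-1, n)) = Add(Mul(-4, Rational(1, 67)), Mul(-1, Rational(24810361, 17424))) = Add(Rational(-4, 67), Rational(-24810361, 17424)) = Rational(-1662363883, 1167408)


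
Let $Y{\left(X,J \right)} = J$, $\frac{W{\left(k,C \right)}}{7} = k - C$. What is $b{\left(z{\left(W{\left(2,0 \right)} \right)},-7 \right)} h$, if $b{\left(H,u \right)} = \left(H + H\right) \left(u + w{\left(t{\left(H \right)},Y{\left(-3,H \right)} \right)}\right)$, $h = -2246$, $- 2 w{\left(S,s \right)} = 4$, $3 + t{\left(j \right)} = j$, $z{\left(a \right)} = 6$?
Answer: $242568$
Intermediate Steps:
$W{\left(k,C \right)} = - 7 C + 7 k$ ($W{\left(k,C \right)} = 7 \left(k - C\right) = - 7 C + 7 k$)
$t{\left(j \right)} = -3 + j$
$w{\left(S,s \right)} = -2$ ($w{\left(S,s \right)} = \left(- \frac{1}{2}\right) 4 = -2$)
$b{\left(H,u \right)} = 2 H \left(-2 + u\right)$ ($b{\left(H,u \right)} = \left(H + H\right) \left(u - 2\right) = 2 H \left(-2 + u\right)$)
$b{\left(z{\left(W{\left(2,0 \right)} \right)},-7 \right)} h = 2 \cdot 6 \left(-2 - 7\right) \left(-2246\right) = 2 \cdot 6 \left(-9\right) \left(-2246\right) = \left(-108\right) \left(-2246\right) = 242568$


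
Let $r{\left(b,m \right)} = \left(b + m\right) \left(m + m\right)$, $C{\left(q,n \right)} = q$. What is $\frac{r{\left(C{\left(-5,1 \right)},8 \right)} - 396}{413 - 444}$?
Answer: $\frac{348}{31} \approx 11.226$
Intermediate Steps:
$r{\left(b,m \right)} = 2 m \left(b + m\right)$ ($r{\left(b,m \right)} = \left(b + m\right) 2 m = 2 m \left(b + m\right)$)
$\frac{r{\left(C{\left(-5,1 \right)},8 \right)} - 396}{413 - 444} = \frac{2 \cdot 8 \left(-5 + 8\right) - 396}{413 - 444} = \frac{2 \cdot 8 \cdot 3 - 396}{-31} = \left(48 - 396\right) \left(- \frac{1}{31}\right) = \left(-348\right) \left(- \frac{1}{31}\right) = \frac{348}{31}$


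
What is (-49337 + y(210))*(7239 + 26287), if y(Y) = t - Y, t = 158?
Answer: -1655815614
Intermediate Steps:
y(Y) = 158 - Y
(-49337 + y(210))*(7239 + 26287) = (-49337 + (158 - 1*210))*(7239 + 26287) = (-49337 + (158 - 210))*33526 = (-49337 - 52)*33526 = -49389*33526 = -1655815614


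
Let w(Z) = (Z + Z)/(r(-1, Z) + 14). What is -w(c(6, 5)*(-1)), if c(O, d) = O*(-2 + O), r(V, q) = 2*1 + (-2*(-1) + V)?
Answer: 48/17 ≈ 2.8235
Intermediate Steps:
r(V, q) = 4 + V (r(V, q) = 2 + (2 + V) = 4 + V)
w(Z) = 2*Z/17 (w(Z) = (Z + Z)/((4 - 1) + 14) = (2*Z)/(3 + 14) = (2*Z)/17 = (2*Z)*(1/17) = 2*Z/17)
-w(c(6, 5)*(-1)) = -2*(6*(-2 + 6))*(-1)/17 = -2*(6*4)*(-1)/17 = -2*24*(-1)/17 = -2*(-24)/17 = -1*(-48/17) = 48/17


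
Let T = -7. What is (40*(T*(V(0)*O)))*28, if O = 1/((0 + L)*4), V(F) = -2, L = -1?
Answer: -3920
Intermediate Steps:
O = -¼ (O = 1/((0 - 1)*4) = 1/(-1*4) = 1/(-4) = -¼ ≈ -0.25000)
(40*(T*(V(0)*O)))*28 = (40*(-(-14)*(-1)/4))*28 = (40*(-7*½))*28 = (40*(-7/2))*28 = -140*28 = -3920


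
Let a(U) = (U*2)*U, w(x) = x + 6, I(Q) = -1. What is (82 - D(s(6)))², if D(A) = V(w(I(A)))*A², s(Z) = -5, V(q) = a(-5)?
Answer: 1364224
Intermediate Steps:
w(x) = 6 + x
a(U) = 2*U² (a(U) = (2*U)*U = 2*U²)
V(q) = 50 (V(q) = 2*(-5)² = 2*25 = 50)
D(A) = 50*A²
(82 - D(s(6)))² = (82 - 50*(-5)²)² = (82 - 50*25)² = (82 - 1*1250)² = (82 - 1250)² = (-1168)² = 1364224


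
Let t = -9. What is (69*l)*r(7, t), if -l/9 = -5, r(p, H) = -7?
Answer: -21735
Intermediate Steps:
l = 45 (l = -9*(-5) = 45)
(69*l)*r(7, t) = (69*45)*(-7) = 3105*(-7) = -21735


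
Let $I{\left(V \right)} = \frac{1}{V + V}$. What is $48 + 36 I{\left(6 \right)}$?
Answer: $51$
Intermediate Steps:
$I{\left(V \right)} = \frac{1}{2 V}$
$48 + 36 I{\left(6 \right)} = 48 + 36 \frac{1}{2 \cdot 6} = 48 + 36 \cdot \frac{1}{2} \cdot \frac{1}{6} = 48 + 36 \cdot \frac{1}{12} = 48 + 3 = 51$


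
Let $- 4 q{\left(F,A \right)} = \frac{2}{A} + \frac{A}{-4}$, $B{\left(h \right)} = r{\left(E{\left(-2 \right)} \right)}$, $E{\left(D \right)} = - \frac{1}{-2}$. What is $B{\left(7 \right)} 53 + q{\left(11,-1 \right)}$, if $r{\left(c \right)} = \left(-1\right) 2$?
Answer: $- \frac{1689}{16} \approx -105.56$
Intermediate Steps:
$E{\left(D \right)} = \frac{1}{2}$ ($E{\left(D \right)} = \left(-1\right) \left(- \frac{1}{2}\right) = \frac{1}{2}$)
$r{\left(c \right)} = -2$
$B{\left(h \right)} = -2$
$q{\left(F,A \right)} = - \frac{1}{2 A} + \frac{A}{16}$ ($q{\left(F,A \right)} = - \frac{\frac{2}{A} + \frac{A}{-4}}{4} = - \frac{\frac{2}{A} + A \left(- \frac{1}{4}\right)}{4} = - \frac{\frac{2}{A} - \frac{A}{4}}{4} = - \frac{1}{2 A} + \frac{A}{16}$)
$B{\left(7 \right)} 53 + q{\left(11,-1 \right)} = \left(-2\right) 53 + \frac{-8 + \left(-1\right)^{2}}{16 \left(-1\right)} = -106 + \frac{1}{16} \left(-1\right) \left(-8 + 1\right) = -106 + \frac{1}{16} \left(-1\right) \left(-7\right) = -106 + \frac{7}{16} = - \frac{1689}{16}$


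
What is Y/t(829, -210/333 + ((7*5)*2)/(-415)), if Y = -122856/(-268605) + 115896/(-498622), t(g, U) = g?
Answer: 5021409892/18504988059165 ≈ 0.00027135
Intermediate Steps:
Y = 5021409892/22322060385 (Y = -122856*(-1/268605) + 115896*(-1/498622) = 40952/89535 - 57948/249311 = 5021409892/22322060385 ≈ 0.22495)
Y/t(829, -210/333 + ((7*5)*2)/(-415)) = (5021409892/22322060385)/829 = (5021409892/22322060385)*(1/829) = 5021409892/18504988059165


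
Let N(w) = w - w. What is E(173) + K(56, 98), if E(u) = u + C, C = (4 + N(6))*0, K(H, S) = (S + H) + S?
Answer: 425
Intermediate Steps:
K(H, S) = H + 2*S (K(H, S) = (H + S) + S = H + 2*S)
N(w) = 0
C = 0 (C = (4 + 0)*0 = 4*0 = 0)
E(u) = u (E(u) = u + 0 = u)
E(173) + K(56, 98) = 173 + (56 + 2*98) = 173 + (56 + 196) = 173 + 252 = 425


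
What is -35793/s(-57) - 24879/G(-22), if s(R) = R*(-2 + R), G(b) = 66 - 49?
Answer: -28092186/19057 ≈ -1474.1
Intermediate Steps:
G(b) = 17
-35793/s(-57) - 24879/G(-22) = -35793*(-1/(57*(-2 - 57))) - 24879/17 = -35793/((-57*(-59))) - 24879*1/17 = -35793/3363 - 24879/17 = -35793*1/3363 - 24879/17 = -11931/1121 - 24879/17 = -28092186/19057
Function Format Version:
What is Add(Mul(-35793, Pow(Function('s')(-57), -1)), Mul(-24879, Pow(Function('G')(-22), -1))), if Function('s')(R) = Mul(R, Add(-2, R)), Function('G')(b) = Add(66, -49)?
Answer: Rational(-28092186, 19057) ≈ -1474.1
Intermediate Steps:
Function('G')(b) = 17
Add(Mul(-35793, Pow(Function('s')(-57), -1)), Mul(-24879, Pow(Function('G')(-22), -1))) = Add(Mul(-35793, Pow(Mul(-57, Add(-2, -57)), -1)), Mul(-24879, Pow(17, -1))) = Add(Mul(-35793, Pow(Mul(-57, -59), -1)), Mul(-24879, Rational(1, 17))) = Add(Mul(-35793, Pow(3363, -1)), Rational(-24879, 17)) = Add(Mul(-35793, Rational(1, 3363)), Rational(-24879, 17)) = Add(Rational(-11931, 1121), Rational(-24879, 17)) = Rational(-28092186, 19057)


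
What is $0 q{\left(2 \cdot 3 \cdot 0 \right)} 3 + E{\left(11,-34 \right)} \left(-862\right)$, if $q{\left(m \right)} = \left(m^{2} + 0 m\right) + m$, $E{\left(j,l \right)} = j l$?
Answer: $322388$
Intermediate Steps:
$q{\left(m \right)} = m + m^{2}$ ($q{\left(m \right)} = \left(m^{2} + 0\right) + m = m^{2} + m = m + m^{2}$)
$0 q{\left(2 \cdot 3 \cdot 0 \right)} 3 + E{\left(11,-34 \right)} \left(-862\right) = 0 \cdot 2 \cdot 3 \cdot 0 \left(1 + 2 \cdot 3 \cdot 0\right) 3 + 11 \left(-34\right) \left(-862\right) = 0 \cdot 6 \cdot 0 \left(1 + 6 \cdot 0\right) 3 - -322388 = 0 \cdot 0 \left(1 + 0\right) 3 + 322388 = 0 \cdot 0 \cdot 1 \cdot 3 + 322388 = 0 \cdot 0 \cdot 3 + 322388 = 0 \cdot 3 + 322388 = 0 + 322388 = 322388$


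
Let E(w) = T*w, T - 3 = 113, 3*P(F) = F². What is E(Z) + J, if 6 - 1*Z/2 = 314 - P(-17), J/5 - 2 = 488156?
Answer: 7175050/3 ≈ 2.3917e+6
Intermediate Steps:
J = 2440790 (J = 10 + 5*488156 = 10 + 2440780 = 2440790)
P(F) = F²/3
T = 116 (T = 3 + 113 = 116)
Z = -1270/3 (Z = 12 - 2*(314 - (-17)²/3) = 12 - 2*(314 - 289/3) = 12 - 2*653/3 = 12 - 1306/3 = -1270/3 ≈ -423.33)
E(w) = 116*w
E(Z) + J = 116*(-1270/3) + 2440790 = -147320/3 + 2440790 = 7175050/3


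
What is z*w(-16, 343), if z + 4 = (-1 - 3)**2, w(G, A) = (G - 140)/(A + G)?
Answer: -624/109 ≈ -5.7248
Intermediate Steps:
w(G, A) = (-140 + G)/(A + G)
z = 12 (z = -4 + (-1 - 3)**2 = -4 + (-4)**2 = -4 + 16 = 12)
z*w(-16, 343) = 12*((-140 - 16)/(343 - 16)) = 12*(-156/327) = 12*((1/327)*(-156)) = 12*(-52/109) = -624/109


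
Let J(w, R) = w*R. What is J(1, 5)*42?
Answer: 210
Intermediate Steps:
J(w, R) = R*w
J(1, 5)*42 = (5*1)*42 = 5*42 = 210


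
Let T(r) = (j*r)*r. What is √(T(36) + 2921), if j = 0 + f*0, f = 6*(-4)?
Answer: √2921 ≈ 54.046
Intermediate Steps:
f = -24
j = 0 (j = 0 - 24*0 = 0 + 0 = 0)
T(r) = 0 (T(r) = (0*r)*r = 0*r = 0)
√(T(36) + 2921) = √(0 + 2921) = √2921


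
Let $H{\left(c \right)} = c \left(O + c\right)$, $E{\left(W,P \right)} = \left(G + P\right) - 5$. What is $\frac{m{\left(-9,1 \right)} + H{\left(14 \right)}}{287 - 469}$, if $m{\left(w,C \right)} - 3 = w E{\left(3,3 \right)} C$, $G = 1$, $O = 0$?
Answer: $- \frac{8}{7} \approx -1.1429$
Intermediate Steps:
$E{\left(W,P \right)} = -4 + P$ ($E{\left(W,P \right)} = \left(1 + P\right) - 5 = -4 + P$)
$m{\left(w,C \right)} = 3 - C w$ ($m{\left(w,C \right)} = 3 + w \left(-4 + 3\right) C = 3 + w \left(-1\right) C = 3 + - w C = 3 - C w$)
$H{\left(c \right)} = c^{2}$ ($H{\left(c \right)} = c \left(0 + c\right) = c c = c^{2}$)
$\frac{m{\left(-9,1 \right)} + H{\left(14 \right)}}{287 - 469} = \frac{\left(3 - 1 \left(-9\right)\right) + 14^{2}}{287 - 469} = \frac{\left(3 + 9\right) + 196}{-182} = \left(12 + 196\right) \left(- \frac{1}{182}\right) = 208 \left(- \frac{1}{182}\right) = - \frac{8}{7}$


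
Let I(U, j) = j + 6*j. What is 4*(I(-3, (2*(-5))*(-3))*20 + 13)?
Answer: 16852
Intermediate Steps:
I(U, j) = 7*j
4*(I(-3, (2*(-5))*(-3))*20 + 13) = 4*((7*((2*(-5))*(-3)))*20 + 13) = 4*((7*(-10*(-3)))*20 + 13) = 4*((7*30)*20 + 13) = 4*(210*20 + 13) = 4*(4200 + 13) = 4*4213 = 16852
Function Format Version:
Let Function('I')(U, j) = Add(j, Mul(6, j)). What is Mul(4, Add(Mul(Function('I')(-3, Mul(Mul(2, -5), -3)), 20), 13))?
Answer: 16852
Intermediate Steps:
Function('I')(U, j) = Mul(7, j)
Mul(4, Add(Mul(Function('I')(-3, Mul(Mul(2, -5), -3)), 20), 13)) = Mul(4, Add(Mul(Mul(7, Mul(Mul(2, -5), -3)), 20), 13)) = Mul(4, Add(Mul(Mul(7, Mul(-10, -3)), 20), 13)) = Mul(4, Add(Mul(Mul(7, 30), 20), 13)) = Mul(4, Add(Mul(210, 20), 13)) = Mul(4, Add(4200, 13)) = Mul(4, 4213) = 16852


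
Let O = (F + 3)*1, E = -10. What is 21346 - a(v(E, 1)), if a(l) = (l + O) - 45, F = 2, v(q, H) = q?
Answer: 21396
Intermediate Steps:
O = 5 (O = (2 + 3)*1 = 5*1 = 5)
a(l) = -40 + l (a(l) = (l + 5) - 45 = (5 + l) - 45 = -40 + l)
21346 - a(v(E, 1)) = 21346 - (-40 - 10) = 21346 - 1*(-50) = 21346 + 50 = 21396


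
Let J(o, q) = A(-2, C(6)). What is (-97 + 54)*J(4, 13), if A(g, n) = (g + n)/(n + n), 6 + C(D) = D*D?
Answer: -301/15 ≈ -20.067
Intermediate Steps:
C(D) = -6 + D² (C(D) = -6 + D*D = -6 + D²)
A(g, n) = (g + n)/(2*n) (A(g, n) = (g + n)/((2*n)) = (g + n)*(1/(2*n)) = (g + n)/(2*n))
J(o, q) = 7/15 (J(o, q) = (-2 + (-6 + 6²))/(2*(-6 + 6²)) = (-2 + (-6 + 36))/(2*(-6 + 36)) = (½)*(-2 + 30)/30 = (½)*(1/30)*28 = 7/15)
(-97 + 54)*J(4, 13) = (-97 + 54)*(7/15) = -43*7/15 = -301/15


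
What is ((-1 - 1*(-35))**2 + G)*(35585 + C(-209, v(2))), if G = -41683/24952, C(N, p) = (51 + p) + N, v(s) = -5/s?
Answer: 2040651631821/49904 ≈ 4.0892e+7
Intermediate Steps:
C(N, p) = 51 + N + p
G = -41683/24952 (G = -41683*1/24952 = -41683/24952 ≈ -1.6705)
((-1 - 1*(-35))**2 + G)*(35585 + C(-209, v(2))) = ((-1 - 1*(-35))**2 - 41683/24952)*(35585 + (51 - 209 - 5/2)) = ((-1 + 35)**2 - 41683/24952)*(35585 + (51 - 209 - 5*1/2)) = (34**2 - 41683/24952)*(35585 + (51 - 209 - 5/2)) = (1156 - 41683/24952)*(35585 - 321/2) = (28802829/24952)*(70849/2) = 2040651631821/49904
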